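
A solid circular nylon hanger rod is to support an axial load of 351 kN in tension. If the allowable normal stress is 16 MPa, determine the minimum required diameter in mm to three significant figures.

Required area A ≥ P/σ_allow = 351000/16 = 21940 mm².
For a solid circular section, d ≥ √(4A/π) = 167.1 mm.

167 mm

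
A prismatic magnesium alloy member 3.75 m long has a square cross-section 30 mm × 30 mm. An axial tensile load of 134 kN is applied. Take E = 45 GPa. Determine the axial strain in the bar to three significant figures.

0.00331

A = 900 mm².
σ = N/A = 148.9 MPa; ε = σ/E = 148.9/45000 = 3.309e-03.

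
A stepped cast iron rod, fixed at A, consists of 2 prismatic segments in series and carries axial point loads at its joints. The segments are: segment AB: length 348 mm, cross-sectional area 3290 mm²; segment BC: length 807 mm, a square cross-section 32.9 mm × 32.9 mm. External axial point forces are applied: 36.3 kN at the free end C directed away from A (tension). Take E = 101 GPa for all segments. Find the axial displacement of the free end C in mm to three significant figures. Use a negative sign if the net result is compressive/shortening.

Internal axial forces (sectioning from the free end, tension +): N_BC = 36.3 kN, N_AB = 36.3 kN.
A_BC = 1082 mm².
δ_AB = 36300·348/(3290·101000) = 0.03802 mm
δ_BC = 36300·807/(1082·101000) = 0.268 mm
δ = Σδ_i = 0.306 mm.

0.306 mm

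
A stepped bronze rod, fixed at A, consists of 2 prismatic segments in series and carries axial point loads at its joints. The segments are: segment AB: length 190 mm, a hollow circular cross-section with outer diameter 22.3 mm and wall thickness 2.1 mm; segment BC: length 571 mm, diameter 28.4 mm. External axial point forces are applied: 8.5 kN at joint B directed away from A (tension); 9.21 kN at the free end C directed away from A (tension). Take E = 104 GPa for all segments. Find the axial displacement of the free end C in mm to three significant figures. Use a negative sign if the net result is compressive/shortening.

0.323 mm

Internal axial forces (sectioning from the free end, tension +): N_BC = 9.21 kN, N_AB = 17.71 kN.
A_AB = 133.3 mm².
A_BC = 633.5 mm².
δ_AB = 17710·190/(133.3·104000) = 0.2428 mm
δ_BC = 9210·571/(633.5·104000) = 0.07982 mm
δ = Σδ_i = 0.3226 mm.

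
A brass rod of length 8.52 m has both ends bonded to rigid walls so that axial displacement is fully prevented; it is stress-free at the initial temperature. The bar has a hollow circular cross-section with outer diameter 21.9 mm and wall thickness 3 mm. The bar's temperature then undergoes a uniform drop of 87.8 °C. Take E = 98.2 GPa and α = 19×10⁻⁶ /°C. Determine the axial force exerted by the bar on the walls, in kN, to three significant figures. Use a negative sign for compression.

Free thermal expansion αLΔT = 19e-6 · 8520 · -87.8 = -14.21 mm.
The walls impose strain ε = −(-14.21)/8520 = 1.6682e-03; σ = Eε = 98200 · 1.6682e-03 = 163.8 MPa.
Wall reaction R = σ·A = 163.8·178.1 = 29180 N = 29.18 kN.

29.2 kN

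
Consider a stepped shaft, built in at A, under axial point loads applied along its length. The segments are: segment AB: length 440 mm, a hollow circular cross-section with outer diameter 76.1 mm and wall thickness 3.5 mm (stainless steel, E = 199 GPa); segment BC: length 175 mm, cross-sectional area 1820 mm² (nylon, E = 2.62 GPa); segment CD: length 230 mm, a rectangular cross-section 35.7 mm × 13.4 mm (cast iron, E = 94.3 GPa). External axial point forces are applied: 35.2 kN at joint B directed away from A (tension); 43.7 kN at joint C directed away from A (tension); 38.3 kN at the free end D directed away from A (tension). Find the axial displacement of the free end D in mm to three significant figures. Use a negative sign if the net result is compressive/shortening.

Internal axial forces (sectioning from the free end, tension +): N_CD = 38.3 kN, N_BC = 82 kN, N_AB = 117.2 kN.
A_AB = 798.3 mm².
A_CD = 478.4 mm².
δ_AB = 117200·440/(798.3·199000) = 0.3246 mm
δ_BC = 82000·175/(1820·2620) = 3.009 mm
δ_CD = 38300·230/(478.4·94300) = 0.1953 mm
δ = Σδ_i = 3.529 mm.

3.53 mm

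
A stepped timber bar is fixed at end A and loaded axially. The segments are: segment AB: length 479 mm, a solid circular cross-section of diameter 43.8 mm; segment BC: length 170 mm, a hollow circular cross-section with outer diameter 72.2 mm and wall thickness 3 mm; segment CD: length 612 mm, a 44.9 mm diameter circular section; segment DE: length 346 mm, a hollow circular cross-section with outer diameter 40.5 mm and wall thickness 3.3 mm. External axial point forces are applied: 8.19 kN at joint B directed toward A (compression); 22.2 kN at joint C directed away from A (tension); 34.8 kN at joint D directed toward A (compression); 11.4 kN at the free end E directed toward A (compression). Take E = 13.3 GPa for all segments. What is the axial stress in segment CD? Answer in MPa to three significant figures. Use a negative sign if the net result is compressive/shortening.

Internal axial forces (sectioning from the free end, tension +): N_DE = -11.4 kN, N_CD = -46.2 kN, N_BC = -24 kN, N_AB = -32.19 kN.
A_CD = 1583 mm².
σ_CD = N_CD/A_CD = -46200/1583 = -29.18 MPa.

-29.2 MPa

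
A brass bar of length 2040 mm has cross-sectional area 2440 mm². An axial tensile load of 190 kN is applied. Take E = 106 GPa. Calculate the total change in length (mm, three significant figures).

δ_mech = NL/(AE) = 190000·2040/(2440·106000) = 1.499 mm.

1.50 mm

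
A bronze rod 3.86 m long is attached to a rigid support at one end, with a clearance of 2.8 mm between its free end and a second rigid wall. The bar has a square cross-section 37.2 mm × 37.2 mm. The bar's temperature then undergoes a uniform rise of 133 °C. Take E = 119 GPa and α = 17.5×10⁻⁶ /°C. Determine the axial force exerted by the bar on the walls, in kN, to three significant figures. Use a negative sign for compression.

Free thermal expansion αLΔT = 17.5e-6 · 3860 · 133 = 8.984 mm.
The walls engage after the gap closes; constrained expansion = 8.984 − 2.8 = 6.184 mm.
The walls impose strain ε = −(6.184)/3860 = -1.6021e-03; σ = Eε = 119000 · -1.6021e-03 = -190.7 MPa.
Wall reaction R = σ·A = -190.7·1384 = -263800 N = -263.8 kN.

-264 kN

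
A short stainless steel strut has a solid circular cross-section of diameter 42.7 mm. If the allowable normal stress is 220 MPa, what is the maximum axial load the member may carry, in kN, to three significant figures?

A = 1432 mm².
P_max = σ_allow · A = 220 · 1432 = 315000 N = 315 kN.

315 kN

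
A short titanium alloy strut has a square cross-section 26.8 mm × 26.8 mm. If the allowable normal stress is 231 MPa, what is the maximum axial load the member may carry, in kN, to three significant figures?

166 kN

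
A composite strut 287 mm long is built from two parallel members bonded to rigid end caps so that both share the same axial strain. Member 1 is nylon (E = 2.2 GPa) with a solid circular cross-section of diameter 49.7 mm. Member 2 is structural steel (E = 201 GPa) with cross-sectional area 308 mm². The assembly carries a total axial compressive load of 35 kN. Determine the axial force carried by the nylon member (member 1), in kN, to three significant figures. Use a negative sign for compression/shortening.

-2.26 kN

A_1 = 1940 mm².
Equal strain + equilibrium ⇒ each member carries load in proportion to AE: A₁E₁ = 4268000 N, A₂E₂ = 61910000 N, ΣAE = 66180000 N.
F₁ = P·A₁E₁/ΣAE = -35000·4268000/66180000 = -2257 N.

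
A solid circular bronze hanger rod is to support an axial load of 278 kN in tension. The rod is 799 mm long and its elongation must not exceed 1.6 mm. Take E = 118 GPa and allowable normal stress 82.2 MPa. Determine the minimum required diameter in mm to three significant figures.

Required area A ≥ P/σ_allow = 278000/82.2 = 3382 mm².
For a solid circular section, d ≥ √(4A/π) = 65.62 mm.
Elongation limit: A ≥ PL/(Eδ_allow) = 278000·799/(118000·1.6) = 1176 mm² ⇒ d ≥ 38.7 mm.
The stress limit governs.

65.6 mm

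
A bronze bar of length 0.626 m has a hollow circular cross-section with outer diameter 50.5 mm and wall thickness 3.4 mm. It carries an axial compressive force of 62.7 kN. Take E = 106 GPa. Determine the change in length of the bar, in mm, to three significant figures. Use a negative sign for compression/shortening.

-0.736 mm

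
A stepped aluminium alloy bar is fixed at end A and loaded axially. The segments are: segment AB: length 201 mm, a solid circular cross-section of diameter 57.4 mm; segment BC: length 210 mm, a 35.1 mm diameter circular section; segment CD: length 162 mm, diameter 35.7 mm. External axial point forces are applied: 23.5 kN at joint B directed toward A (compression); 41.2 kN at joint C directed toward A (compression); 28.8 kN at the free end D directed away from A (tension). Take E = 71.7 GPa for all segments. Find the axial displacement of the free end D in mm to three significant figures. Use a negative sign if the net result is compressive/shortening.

Internal axial forces (sectioning from the free end, tension +): N_CD = 28.8 kN, N_BC = -12.4 kN, N_AB = -35.9 kN.
A_AB = 2588 mm².
A_BC = 967.6 mm².
A_CD = 1001 mm².
δ_AB = -35900·201/(2588·71700) = -0.03889 mm
δ_BC = -12400·210/(967.6·71700) = -0.03753 mm
δ_CD = 28800·162/(1001·71700) = 0.06501 mm
δ = Σδ_i = -0.01142 mm.

-0.0114 mm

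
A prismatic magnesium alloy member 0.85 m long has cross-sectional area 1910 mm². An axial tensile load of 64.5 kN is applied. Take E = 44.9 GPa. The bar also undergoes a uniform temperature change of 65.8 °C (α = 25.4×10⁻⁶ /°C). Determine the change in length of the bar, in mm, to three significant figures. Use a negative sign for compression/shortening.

δ_mech = NL/(AE) = 64500·850/(1910·44900) = 0.6393 mm.
δ_thermal = αLΔT = 25.4e-6·850·65.8 = 1.421 mm.
δ = δ_mech + δ_thermal = 2.06 mm.

2.06 mm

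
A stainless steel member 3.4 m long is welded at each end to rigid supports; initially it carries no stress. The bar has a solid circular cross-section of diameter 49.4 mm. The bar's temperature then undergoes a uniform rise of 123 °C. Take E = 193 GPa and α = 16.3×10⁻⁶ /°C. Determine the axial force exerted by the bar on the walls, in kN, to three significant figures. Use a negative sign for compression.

Free thermal expansion αLΔT = 16.3e-6 · 3400 · 123 = 6.817 mm.
The walls impose strain ε = −(6.817)/3400 = -2.0049e-03; σ = Eε = 193000 · -2.0049e-03 = -386.9 MPa.
Wall reaction R = σ·A = -386.9·1917 = -741600 N = -741.6 kN.

-742 kN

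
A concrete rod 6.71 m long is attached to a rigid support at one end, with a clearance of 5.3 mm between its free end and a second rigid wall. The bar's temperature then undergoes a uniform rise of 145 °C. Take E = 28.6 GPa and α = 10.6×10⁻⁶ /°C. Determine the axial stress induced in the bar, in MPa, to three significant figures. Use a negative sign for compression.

Free thermal expansion αLΔT = 10.6e-6 · 6710 · 145 = 10.31 mm.
The walls engage after the gap closes; constrained expansion = 10.31 − 5.3 = 5.013 mm.
The walls impose strain ε = −(5.013)/6710 = -7.4713e-04; σ = Eε = 28600 · -7.4713e-04 = -21.37 MPa.

-21.4 MPa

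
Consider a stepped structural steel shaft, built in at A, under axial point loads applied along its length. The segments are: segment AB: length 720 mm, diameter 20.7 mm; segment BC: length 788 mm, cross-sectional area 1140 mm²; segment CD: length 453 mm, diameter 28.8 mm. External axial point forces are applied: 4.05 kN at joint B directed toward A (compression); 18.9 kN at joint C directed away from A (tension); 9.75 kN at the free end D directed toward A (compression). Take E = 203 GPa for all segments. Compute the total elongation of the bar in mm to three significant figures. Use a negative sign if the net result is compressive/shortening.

0.0515 mm

Internal axial forces (sectioning from the free end, tension +): N_CD = -9.75 kN, N_BC = 9.15 kN, N_AB = 5.1 kN.
A_AB = 336.5 mm².
A_CD = 651.4 mm².
δ_AB = 5100·720/(336.5·203000) = 0.05375 mm
δ_BC = 9150·788/(1140·203000) = 0.03116 mm
δ_CD = -9750·453/(651.4·203000) = -0.0334 mm
δ = Σδ_i = 0.05151 mm.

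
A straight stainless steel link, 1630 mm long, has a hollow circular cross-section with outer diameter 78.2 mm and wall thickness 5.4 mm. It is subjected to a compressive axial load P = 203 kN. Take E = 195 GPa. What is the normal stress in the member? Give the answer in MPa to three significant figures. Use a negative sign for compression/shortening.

A = 1235 mm².
σ = N/A = -203000/1235 = -164.4 MPa.

-164 MPa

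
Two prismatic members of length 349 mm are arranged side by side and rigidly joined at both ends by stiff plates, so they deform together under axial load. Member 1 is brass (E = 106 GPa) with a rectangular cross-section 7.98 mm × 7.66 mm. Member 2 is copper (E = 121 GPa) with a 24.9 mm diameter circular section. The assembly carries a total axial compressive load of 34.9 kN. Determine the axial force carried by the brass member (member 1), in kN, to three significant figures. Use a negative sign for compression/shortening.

-3.46 kN

A_1 = 61.13 mm².
A_2 = 487 mm².
Equal strain + equilibrium ⇒ each member carries load in proportion to AE: A₁E₁ = 6479000 N, A₂E₂ = 58920000 N, ΣAE = 65400000 N.
F₁ = P·A₁E₁/ΣAE = -34900·6479000/65400000 = -3458 N.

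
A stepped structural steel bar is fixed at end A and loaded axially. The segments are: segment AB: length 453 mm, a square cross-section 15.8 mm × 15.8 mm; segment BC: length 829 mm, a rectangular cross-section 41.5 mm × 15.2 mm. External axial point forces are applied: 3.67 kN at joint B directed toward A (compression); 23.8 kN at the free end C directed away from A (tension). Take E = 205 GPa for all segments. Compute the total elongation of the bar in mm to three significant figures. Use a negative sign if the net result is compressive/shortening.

0.331 mm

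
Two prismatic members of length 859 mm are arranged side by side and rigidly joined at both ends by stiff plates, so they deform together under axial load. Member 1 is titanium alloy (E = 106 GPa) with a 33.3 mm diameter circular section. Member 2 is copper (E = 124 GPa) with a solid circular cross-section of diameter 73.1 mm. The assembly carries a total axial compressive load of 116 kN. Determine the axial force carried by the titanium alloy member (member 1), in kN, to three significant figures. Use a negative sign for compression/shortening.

A_1 = 870.9 mm².
A_2 = 4197 mm².
Equal strain + equilibrium ⇒ each member carries load in proportion to AE: A₁E₁ = 92320000 N, A₂E₂ = 520400000 N, ΣAE = 612700000 N.
F₁ = P·A₁E₁/ΣAE = -116000·92320000/612700000 = -17480 N.

-17.5 kN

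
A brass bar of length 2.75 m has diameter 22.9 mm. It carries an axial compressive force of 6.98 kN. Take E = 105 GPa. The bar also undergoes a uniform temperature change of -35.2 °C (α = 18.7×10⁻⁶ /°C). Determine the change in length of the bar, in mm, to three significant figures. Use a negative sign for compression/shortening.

A = 411.9 mm².
δ_mech = NL/(AE) = -6980·2750/(411.9·105000) = -0.4439 mm.
δ_thermal = αLΔT = 18.7e-6·2750·-35.2 = -1.81 mm.
δ = δ_mech + δ_thermal = -2.254 mm.

-2.25 mm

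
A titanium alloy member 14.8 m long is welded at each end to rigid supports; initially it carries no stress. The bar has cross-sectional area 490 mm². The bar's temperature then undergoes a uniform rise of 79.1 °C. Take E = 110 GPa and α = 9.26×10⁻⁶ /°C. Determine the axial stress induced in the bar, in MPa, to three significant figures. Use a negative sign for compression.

-80.6 MPa

Free thermal expansion αLΔT = 9.26e-6 · 14800 · 79.1 = 10.84 mm.
The walls impose strain ε = −(10.84)/14800 = -7.3247e-04; σ = Eε = 110000 · -7.3247e-04 = -80.57 MPa.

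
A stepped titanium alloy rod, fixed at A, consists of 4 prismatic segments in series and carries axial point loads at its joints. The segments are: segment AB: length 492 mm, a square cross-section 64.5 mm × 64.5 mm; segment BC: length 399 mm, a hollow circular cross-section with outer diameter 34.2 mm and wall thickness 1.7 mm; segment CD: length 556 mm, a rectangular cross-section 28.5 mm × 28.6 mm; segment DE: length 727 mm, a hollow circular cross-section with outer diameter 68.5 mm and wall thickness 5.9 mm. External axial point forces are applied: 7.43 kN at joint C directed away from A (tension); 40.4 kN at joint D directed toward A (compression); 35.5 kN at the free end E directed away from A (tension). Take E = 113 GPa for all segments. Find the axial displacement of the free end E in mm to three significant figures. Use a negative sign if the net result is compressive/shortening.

0.221 mm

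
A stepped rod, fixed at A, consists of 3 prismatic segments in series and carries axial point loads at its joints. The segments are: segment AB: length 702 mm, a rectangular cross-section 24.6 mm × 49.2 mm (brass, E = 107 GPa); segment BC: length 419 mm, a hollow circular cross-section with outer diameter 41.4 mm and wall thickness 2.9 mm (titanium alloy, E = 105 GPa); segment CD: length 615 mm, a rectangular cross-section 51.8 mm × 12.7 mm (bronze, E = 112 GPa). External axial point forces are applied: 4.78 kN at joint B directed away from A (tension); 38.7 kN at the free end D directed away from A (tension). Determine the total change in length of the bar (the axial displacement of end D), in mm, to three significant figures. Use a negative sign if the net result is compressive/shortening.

0.999 mm

Internal axial forces (sectioning from the free end, tension +): N_CD = 38.7 kN, N_BC = 38.7 kN, N_AB = 43.48 kN.
A_AB = 1210 mm².
A_BC = 350.8 mm².
A_CD = 657.9 mm².
δ_AB = 43480·702/(1210·107000) = 0.2357 mm
δ_BC = 38700·419/(350.8·105000) = 0.4403 mm
δ_CD = 38700·615/(657.9·112000) = 0.323 mm
δ = Σδ_i = 0.999 mm.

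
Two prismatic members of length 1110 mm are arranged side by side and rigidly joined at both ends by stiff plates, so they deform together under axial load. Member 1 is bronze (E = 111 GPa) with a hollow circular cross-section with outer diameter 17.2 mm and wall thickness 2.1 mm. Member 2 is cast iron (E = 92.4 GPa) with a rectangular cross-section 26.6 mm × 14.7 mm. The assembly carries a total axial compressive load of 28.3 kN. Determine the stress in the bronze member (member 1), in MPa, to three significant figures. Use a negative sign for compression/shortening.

-66.6 MPa

A_1 = 99.62 mm².
A_2 = 391 mm².
Equal strain + equilibrium ⇒ each member carries load in proportion to AE: A₁E₁ = 11060000 N, A₂E₂ = 36130000 N, ΣAE = 47190000 N.
σ₁ = P·E₁/ΣAE = -28300·111000/47190000 = -66.57 MPa.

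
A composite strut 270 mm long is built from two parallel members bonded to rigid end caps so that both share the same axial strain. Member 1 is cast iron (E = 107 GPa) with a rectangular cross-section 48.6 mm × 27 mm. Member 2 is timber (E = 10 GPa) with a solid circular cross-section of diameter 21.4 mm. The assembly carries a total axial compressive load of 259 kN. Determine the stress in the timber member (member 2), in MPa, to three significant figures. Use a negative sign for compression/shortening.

-18.0 MPa

A_1 = 1312 mm².
A_2 = 359.7 mm².
Equal strain + equilibrium ⇒ each member carries load in proportion to AE: A₁E₁ = 140400000 N, A₂E₂ = 3597000 N, ΣAE = 144000000 N.
σ₂ = P·E₂/ΣAE = -259000·10000/144000000 = -17.99 MPa.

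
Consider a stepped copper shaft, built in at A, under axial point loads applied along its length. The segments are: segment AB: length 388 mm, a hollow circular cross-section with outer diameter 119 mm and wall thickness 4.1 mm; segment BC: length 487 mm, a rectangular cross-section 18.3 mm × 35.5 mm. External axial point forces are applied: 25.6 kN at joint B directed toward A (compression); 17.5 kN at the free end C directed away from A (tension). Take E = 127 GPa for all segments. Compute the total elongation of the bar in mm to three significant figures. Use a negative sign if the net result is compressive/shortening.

Internal axial forces (sectioning from the free end, tension +): N_BC = 17.5 kN, N_AB = -8.1 kN.
A_AB = 1480 mm².
A_BC = 649.6 mm².
δ_AB = -8100·388/(1480·127000) = -0.01672 mm
δ_BC = 17500·487/(649.6·127000) = 0.1033 mm
δ = Σδ_i = 0.08658 mm.

0.0866 mm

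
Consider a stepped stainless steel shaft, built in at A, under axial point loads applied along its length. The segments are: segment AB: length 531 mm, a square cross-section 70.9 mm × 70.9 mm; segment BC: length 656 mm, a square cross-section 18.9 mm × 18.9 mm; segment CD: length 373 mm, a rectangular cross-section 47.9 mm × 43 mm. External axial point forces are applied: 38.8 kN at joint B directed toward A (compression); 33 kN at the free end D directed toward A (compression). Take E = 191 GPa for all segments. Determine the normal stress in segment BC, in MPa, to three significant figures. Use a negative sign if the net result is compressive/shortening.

-92.4 MPa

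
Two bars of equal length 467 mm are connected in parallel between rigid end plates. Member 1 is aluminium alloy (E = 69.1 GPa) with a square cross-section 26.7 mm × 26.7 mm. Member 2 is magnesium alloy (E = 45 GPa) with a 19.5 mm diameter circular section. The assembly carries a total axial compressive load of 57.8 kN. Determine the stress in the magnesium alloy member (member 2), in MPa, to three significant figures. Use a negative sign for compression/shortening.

A_1 = 712.9 mm².
A_2 = 298.6 mm².
Equal strain + equilibrium ⇒ each member carries load in proportion to AE: A₁E₁ = 49260000 N, A₂E₂ = 13440000 N, ΣAE = 62700000 N.
σ₂ = P·E₂/ΣAE = -57800·45000/62700000 = -41.48 MPa.

-41.5 MPa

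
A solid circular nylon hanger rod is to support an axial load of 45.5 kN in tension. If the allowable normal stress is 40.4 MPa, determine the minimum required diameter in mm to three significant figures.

37.9 mm

Required area A ≥ P/σ_allow = 45500/40.4 = 1126 mm².
For a solid circular section, d ≥ √(4A/π) = 37.87 mm.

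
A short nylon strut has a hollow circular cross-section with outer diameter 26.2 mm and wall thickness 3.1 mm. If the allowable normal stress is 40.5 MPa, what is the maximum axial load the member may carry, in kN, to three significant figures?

9.11 kN

A = 225 mm².
P_max = σ_allow · A = 40.5 · 225 = 9111 N = 9.111 kN.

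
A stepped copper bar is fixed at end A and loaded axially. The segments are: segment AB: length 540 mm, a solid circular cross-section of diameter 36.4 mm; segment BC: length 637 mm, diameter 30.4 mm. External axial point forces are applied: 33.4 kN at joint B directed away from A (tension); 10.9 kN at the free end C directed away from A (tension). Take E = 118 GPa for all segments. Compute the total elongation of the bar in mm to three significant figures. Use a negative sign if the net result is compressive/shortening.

0.276 mm

Internal axial forces (sectioning from the free end, tension +): N_BC = 10.9 kN, N_AB = 44.3 kN.
A_AB = 1041 mm².
A_BC = 725.8 mm².
δ_AB = 44300·540/(1041·118000) = 0.1948 mm
δ_BC = 10900·637/(725.8·118000) = 0.08107 mm
δ = Σδ_i = 0.2759 mm.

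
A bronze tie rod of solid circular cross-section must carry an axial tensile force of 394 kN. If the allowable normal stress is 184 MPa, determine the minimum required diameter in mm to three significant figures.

52.2 mm

Required area A ≥ P/σ_allow = 394000/184 = 2141 mm².
For a solid circular section, d ≥ √(4A/π) = 52.21 mm.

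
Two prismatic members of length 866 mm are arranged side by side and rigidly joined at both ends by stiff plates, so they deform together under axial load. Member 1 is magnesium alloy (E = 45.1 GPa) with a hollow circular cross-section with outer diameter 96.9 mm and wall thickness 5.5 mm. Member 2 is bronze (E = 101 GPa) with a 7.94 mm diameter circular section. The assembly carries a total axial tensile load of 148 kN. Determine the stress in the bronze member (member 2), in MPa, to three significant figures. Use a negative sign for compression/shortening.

196 MPa

A_1 = 1579 mm².
A_2 = 49.51 mm².
Equal strain + equilibrium ⇒ each member carries load in proportion to AE: A₁E₁ = 71230000 N, A₂E₂ = 5001000 N, ΣAE = 76230000 N.
σ₂ = P·E₂/ΣAE = 148000·101000/76230000 = 196.1 MPa.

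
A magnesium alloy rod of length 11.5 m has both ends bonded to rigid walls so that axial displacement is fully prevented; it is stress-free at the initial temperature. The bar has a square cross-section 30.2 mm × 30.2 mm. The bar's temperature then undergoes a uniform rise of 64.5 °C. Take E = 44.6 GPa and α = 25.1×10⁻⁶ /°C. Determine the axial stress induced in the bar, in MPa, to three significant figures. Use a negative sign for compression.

-72.2 MPa

Free thermal expansion αLΔT = 25.1e-6 · 11500 · 64.5 = 18.62 mm.
The walls impose strain ε = −(18.62)/11500 = -1.6189e-03; σ = Eε = 44600 · -1.6189e-03 = -72.21 MPa.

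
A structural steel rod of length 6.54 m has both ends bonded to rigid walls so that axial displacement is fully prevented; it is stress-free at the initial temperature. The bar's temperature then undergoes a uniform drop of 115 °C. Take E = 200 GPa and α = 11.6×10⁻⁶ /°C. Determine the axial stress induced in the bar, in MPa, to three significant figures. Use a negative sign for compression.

Free thermal expansion αLΔT = 11.6e-6 · 6540 · -115 = -8.724 mm.
The walls impose strain ε = −(-8.724)/6540 = 1.3340e-03; σ = Eε = 200000 · 1.3340e-03 = 266.8 MPa.

267 MPa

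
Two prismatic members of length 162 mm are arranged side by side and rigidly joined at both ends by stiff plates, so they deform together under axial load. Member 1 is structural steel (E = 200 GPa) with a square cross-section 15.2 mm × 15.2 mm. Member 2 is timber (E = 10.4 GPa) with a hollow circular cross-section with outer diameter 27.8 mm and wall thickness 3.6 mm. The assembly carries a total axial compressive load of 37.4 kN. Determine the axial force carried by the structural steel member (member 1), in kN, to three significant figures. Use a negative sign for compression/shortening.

A_1 = 231 mm².
A_2 = 273.7 mm².
Equal strain + equilibrium ⇒ each member carries load in proportion to AE: A₁E₁ = 46210000 N, A₂E₂ = 2846000 N, ΣAE = 49050000 N.
F₁ = P·A₁E₁/ΣAE = -37400·46210000/49050000 = -35230 N.

-35.2 kN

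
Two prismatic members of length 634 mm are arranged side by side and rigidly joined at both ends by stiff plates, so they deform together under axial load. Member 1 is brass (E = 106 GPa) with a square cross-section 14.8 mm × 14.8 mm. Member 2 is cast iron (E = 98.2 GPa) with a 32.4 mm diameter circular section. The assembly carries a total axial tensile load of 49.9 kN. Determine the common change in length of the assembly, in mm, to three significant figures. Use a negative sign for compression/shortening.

A_1 = 219 mm².
A_2 = 824.5 mm².
Equal strain + equilibrium ⇒ each member carries load in proportion to AE: A₁E₁ = 23220000 N, A₂E₂ = 80960000 N, ΣAE = 104200000 N.
δ = PL/ΣAE = 49900·634/104200000 = 0.3037 mm.

0.304 mm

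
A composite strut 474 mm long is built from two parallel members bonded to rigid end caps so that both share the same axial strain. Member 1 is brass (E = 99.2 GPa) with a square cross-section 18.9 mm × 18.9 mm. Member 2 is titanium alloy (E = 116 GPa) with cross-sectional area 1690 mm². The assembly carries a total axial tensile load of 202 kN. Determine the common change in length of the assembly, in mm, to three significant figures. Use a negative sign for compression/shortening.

A_1 = 357.2 mm².
Equal strain + equilibrium ⇒ each member carries load in proportion to AE: A₁E₁ = 35440000 N, A₂E₂ = 196000000 N, ΣAE = 231500000 N.
δ = PL/ΣAE = 202000·474/231500000 = 0.4136 mm.

0.414 mm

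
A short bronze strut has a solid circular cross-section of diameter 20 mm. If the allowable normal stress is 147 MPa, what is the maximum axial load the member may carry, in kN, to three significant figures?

A = 314.2 mm².
P_max = σ_allow · A = 147 · 314.2 = 46180 N = 46.18 kN.

46.2 kN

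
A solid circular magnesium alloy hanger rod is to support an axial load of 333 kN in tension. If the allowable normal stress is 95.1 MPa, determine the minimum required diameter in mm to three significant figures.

Required area A ≥ P/σ_allow = 333000/95.1 = 3502 mm².
For a solid circular section, d ≥ √(4A/π) = 66.77 mm.

66.8 mm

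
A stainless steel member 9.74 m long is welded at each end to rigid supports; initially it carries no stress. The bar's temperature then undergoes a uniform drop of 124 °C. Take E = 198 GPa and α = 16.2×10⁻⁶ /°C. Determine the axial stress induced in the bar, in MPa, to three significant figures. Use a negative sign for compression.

Free thermal expansion αLΔT = 16.2e-6 · 9740 · -124 = -19.57 mm.
The walls impose strain ε = −(-19.57)/9740 = 2.0088e-03; σ = Eε = 198000 · 2.0088e-03 = 397.7 MPa.

398 MPa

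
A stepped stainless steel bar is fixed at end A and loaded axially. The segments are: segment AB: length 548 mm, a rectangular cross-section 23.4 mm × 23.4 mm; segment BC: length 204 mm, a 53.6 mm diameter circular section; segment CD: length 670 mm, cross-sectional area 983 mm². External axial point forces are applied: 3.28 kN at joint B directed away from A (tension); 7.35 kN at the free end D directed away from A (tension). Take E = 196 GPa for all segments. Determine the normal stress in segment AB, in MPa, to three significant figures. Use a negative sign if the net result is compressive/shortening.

19.4 MPa

Internal axial forces (sectioning from the free end, tension +): N_CD = 7.35 kN, N_BC = 7.35 kN, N_AB = 10.63 kN.
A_AB = 547.6 mm².
σ_AB = N_AB/A_AB = 10630/547.6 = 19.41 MPa.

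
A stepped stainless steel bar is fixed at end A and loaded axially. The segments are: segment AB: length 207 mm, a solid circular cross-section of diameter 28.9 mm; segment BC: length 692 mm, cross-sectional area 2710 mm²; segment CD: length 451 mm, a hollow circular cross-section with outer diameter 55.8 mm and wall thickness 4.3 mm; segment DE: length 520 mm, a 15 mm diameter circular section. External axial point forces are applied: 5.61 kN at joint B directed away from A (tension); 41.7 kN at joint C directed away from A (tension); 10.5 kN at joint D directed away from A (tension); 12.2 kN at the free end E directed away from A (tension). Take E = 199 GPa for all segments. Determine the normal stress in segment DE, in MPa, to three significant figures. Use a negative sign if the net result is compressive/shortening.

69.0 MPa

Internal axial forces (sectioning from the free end, tension +): N_DE = 12.2 kN, N_CD = 22.7 kN, N_BC = 64.4 kN, N_AB = 70.01 kN.
A_DE = 176.7 mm².
σ_DE = N_DE/A_DE = 12200/176.7 = 69.04 MPa.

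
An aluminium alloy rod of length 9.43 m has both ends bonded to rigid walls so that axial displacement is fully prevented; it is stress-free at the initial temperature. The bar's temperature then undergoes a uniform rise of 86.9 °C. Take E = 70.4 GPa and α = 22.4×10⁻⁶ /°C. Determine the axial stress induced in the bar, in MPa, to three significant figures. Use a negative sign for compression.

-137 MPa

Free thermal expansion αLΔT = 22.4e-6 · 9430 · 86.9 = 18.36 mm.
The walls impose strain ε = −(18.36)/9430 = -1.9466e-03; σ = Eε = 70400 · -1.9466e-03 = -137 MPa.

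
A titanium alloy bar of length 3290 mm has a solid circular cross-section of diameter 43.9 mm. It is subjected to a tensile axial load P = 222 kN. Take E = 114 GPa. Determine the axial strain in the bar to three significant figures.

0.00129

A = 1514 mm².
σ = N/A = 146.7 MPa; ε = σ/E = 146.7/114000 = 1.287e-03.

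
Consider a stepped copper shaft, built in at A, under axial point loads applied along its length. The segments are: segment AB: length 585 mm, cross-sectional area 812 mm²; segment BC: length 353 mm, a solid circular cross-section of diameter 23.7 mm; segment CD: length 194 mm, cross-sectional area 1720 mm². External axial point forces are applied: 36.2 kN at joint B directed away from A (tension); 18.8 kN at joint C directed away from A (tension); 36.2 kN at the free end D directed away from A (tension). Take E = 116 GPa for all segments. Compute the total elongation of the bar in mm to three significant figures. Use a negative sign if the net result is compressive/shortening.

0.981 mm

Internal axial forces (sectioning from the free end, tension +): N_CD = 36.2 kN, N_BC = 55 kN, N_AB = 91.2 kN.
A_BC = 441.2 mm².
δ_AB = 91200·585/(812·116000) = 0.5664 mm
δ_BC = 55000·353/(441.2·116000) = 0.3794 mm
δ_CD = 36200·194/(1720·116000) = 0.0352 mm
δ = Σδ_i = 0.981 mm.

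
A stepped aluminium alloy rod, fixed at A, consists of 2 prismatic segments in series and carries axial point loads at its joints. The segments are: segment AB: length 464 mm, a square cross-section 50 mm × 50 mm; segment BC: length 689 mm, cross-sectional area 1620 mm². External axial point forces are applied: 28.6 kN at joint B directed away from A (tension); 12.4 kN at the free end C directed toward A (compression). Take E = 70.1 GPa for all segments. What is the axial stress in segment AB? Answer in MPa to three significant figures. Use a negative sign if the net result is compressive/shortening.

Internal axial forces (sectioning from the free end, tension +): N_BC = -12.4 kN, N_AB = 16.2 kN.
A_AB = 2500 mm².
σ_AB = N_AB/A_AB = 16200/2500 = 6.48 MPa.

6.48 MPa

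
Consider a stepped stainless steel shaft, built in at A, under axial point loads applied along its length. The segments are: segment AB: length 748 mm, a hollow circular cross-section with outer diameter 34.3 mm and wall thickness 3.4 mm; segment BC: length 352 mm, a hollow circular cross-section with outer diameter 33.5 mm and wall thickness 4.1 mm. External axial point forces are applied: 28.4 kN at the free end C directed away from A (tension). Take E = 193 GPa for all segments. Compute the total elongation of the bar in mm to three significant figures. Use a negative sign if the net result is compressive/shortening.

0.470 mm

Internal axial forces (sectioning from the free end, tension +): N_BC = 28.4 kN, N_AB = 28.4 kN.
A_AB = 330.1 mm².
A_BC = 378.7 mm².
δ_AB = 28400·748/(330.1·193000) = 0.3335 mm
δ_BC = 28400·352/(378.7·193000) = 0.1368 mm
δ = Σδ_i = 0.4703 mm.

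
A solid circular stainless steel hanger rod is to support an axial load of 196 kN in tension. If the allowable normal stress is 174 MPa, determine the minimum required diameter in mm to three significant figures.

37.9 mm

Required area A ≥ P/σ_allow = 196000/174 = 1126 mm².
For a solid circular section, d ≥ √(4A/π) = 37.87 mm.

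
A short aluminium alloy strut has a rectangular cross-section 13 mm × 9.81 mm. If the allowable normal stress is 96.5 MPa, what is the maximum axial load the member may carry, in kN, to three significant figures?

12.3 kN

A = 127.5 mm².
P_max = σ_allow · A = 96.5 · 127.5 = 12310 N = 12.31 kN.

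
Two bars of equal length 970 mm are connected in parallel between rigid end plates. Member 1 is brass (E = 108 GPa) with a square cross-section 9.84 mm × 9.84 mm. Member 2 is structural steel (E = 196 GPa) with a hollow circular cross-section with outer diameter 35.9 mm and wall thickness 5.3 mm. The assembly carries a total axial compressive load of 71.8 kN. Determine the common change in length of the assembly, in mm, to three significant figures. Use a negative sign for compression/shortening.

A_1 = 96.83 mm².
A_2 = 509.5 mm².
Equal strain + equilibrium ⇒ each member carries load in proportion to AE: A₁E₁ = 10460000 N, A₂E₂ = 99860000 N, ΣAE = 110300000 N.
δ = PL/ΣAE = -71800·970/110300000 = -0.6313 mm.

-0.631 mm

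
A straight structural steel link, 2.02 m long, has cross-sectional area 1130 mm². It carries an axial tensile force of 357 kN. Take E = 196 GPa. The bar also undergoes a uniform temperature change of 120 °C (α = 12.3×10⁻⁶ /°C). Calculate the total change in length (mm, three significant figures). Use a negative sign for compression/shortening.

6.24 mm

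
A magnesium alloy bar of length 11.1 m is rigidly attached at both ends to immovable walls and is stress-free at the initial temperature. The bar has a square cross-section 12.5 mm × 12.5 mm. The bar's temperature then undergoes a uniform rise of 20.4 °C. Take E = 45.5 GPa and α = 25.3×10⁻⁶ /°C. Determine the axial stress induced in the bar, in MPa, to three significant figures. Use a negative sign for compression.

-23.5 MPa

Free thermal expansion αLΔT = 25.3e-6 · 11100 · 20.4 = 5.729 mm.
The walls impose strain ε = −(5.729)/11100 = -5.1612e-04; σ = Eε = 45500 · -5.1612e-04 = -23.48 MPa.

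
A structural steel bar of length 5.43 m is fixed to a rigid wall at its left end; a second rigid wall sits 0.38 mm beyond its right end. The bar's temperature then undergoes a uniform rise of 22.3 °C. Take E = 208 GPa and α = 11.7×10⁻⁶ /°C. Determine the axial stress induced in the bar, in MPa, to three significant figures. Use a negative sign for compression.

-39.7 MPa

Free thermal expansion αLΔT = 11.7e-6 · 5430 · 22.3 = 1.417 mm.
The walls engage after the gap closes; constrained expansion = 1.417 − 0.38 = 1.037 mm.
The walls impose strain ε = −(1.037)/5430 = -1.9093e-04; σ = Eε = 208000 · -1.9093e-04 = -39.71 MPa.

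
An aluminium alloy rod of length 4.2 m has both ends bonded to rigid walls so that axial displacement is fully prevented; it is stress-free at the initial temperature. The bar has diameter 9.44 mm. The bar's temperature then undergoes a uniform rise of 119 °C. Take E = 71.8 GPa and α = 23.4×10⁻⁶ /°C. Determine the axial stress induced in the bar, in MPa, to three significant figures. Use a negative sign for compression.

Free thermal expansion αLΔT = 23.4e-6 · 4200 · 119 = 11.7 mm.
The walls impose strain ε = −(11.7)/4200 = -2.7846e-03; σ = Eε = 71800 · -2.7846e-03 = -199.9 MPa.

-200 MPa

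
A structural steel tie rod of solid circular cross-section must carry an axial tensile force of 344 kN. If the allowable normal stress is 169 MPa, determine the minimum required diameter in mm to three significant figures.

50.9 mm

Required area A ≥ P/σ_allow = 344000/169 = 2036 mm².
For a solid circular section, d ≥ √(4A/π) = 50.91 mm.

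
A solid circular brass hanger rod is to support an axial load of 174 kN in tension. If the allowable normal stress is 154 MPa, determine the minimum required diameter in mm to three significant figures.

37.9 mm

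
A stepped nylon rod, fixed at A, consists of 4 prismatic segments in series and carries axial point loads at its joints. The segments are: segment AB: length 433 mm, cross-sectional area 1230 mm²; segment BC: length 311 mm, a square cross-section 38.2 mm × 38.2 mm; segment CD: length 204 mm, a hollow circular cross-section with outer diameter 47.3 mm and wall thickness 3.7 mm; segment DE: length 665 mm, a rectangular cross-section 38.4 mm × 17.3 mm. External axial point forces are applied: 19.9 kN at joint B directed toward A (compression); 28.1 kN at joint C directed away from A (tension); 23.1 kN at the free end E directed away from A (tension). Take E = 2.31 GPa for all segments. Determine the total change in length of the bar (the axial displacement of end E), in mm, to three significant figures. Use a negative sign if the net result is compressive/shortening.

Internal axial forces (sectioning from the free end, tension +): N_DE = 23.1 kN, N_CD = 23.1 kN, N_BC = 51.2 kN, N_AB = 31.3 kN.
A_BC = 1459 mm².
A_CD = 506.8 mm².
A_DE = 664.3 mm².
δ_AB = 31300·433/(1230·2310) = 4.77 mm
δ_BC = 51200·311/(1459·2310) = 4.724 mm
δ_CD = 23100·204/(506.8·2310) = 4.025 mm
δ_DE = 23100·665/(664.3·2310) = 10.01 mm
δ = Σδ_i = 23.53 mm.

23.5 mm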